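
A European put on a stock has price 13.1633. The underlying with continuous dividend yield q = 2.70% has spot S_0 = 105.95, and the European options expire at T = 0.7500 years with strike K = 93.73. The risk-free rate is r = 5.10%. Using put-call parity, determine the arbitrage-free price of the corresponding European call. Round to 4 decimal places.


Answer: Call price = 26.7769

Derivation:
Put-call parity: C - P = S_0 * exp(-qT) - K * exp(-rT).
S_0 * exp(-qT) = 105.9500 * 0.97995365 = 103.82608967
K * exp(-rT) = 93.7300 * 0.96247229 = 90.21252800
C = P + S*exp(-qT) - K*exp(-rT)
C = 13.1633 + 103.82608967 - 90.21252800 = 26.7769


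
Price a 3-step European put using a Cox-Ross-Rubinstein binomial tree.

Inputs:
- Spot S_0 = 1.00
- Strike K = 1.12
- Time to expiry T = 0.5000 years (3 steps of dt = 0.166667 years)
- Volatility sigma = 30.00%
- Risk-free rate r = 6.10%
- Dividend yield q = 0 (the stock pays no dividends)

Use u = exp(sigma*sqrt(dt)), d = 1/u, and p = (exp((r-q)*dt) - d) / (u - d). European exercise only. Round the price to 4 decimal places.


dt = T/N = 0.166667
u = exp(sigma*sqrt(dt)) = 1.130290; d = 1/u = 0.884728
p = (exp((r-q)*dt) - d) / (u - d) = 0.511032
Discount per step: exp(-r*dt) = 0.989885
Stock lattice S(k, i) with i counting down-moves:
  k=0: S(0,0) = 1.0000
  k=1: S(1,0) = 1.1303; S(1,1) = 0.8847
  k=2: S(2,0) = 1.2776; S(2,1) = 1.0000; S(2,2) = 0.7827
  k=3: S(3,0) = 1.4440; S(3,1) = 1.1303; S(3,2) = 0.8847; S(3,3) = 0.6925
Terminal payoffs V(N, i) = max(K - S_T, 0):
  V(3,0) = 0.000000; V(3,1) = 0.000000; V(3,2) = 0.235272; V(3,3) = 0.427484
Backward induction: V(k, i) = exp(-r*dt) * [p * V(k+1, i) + (1-p) * V(k+1, i+1)].
  V(2,0) = exp(-r*dt) * [p*0.000000 + (1-p)*0.000000] = 0.000000
  V(2,1) = exp(-r*dt) * [p*0.000000 + (1-p)*0.235272] = 0.113876
  V(2,2) = exp(-r*dt) * [p*0.235272 + (1-p)*0.427484] = 0.325927
  V(1,0) = exp(-r*dt) * [p*0.000000 + (1-p)*0.113876] = 0.055119
  V(1,1) = exp(-r*dt) * [p*0.113876 + (1-p)*0.325927] = 0.215361
  V(0,0) = exp(-r*dt) * [p*0.055119 + (1-p)*0.215361] = 0.132122

Answer: Price = V(0,0) = 0.1321


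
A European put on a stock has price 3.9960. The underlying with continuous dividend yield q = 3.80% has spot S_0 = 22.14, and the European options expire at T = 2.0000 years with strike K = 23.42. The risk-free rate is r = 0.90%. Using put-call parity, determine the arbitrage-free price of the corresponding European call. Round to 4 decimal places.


Answer: Call price = 1.5135

Derivation:
Put-call parity: C - P = S_0 * exp(-qT) - K * exp(-rT).
S_0 * exp(-qT) = 22.1400 * 0.92681621 = 20.51971081
K * exp(-rT) = 23.4200 * 0.98216103 = 23.00221138
C = P + S*exp(-qT) - K*exp(-rT)
C = 3.9960 + 20.51971081 - 23.00221138 = 1.5135


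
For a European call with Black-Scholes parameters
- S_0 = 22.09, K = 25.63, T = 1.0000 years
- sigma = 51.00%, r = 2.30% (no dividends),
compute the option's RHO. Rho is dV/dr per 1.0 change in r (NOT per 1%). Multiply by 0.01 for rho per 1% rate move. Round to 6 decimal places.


Answer: Rho = 7.716112

Derivation:
d1 = 0.0086499550; d2 = -0.5013500450
phi(d1) = 0.3989273559; exp(-qT) = 1.0000000000; exp(-rT) = 0.9772624838
N(d2) = 0.3080623952
Rho = K*T*exp(-rT)*N(d2) = 25.6300 * 1.0000 * 0.9772624838 * 0.3080623952 = 7.716112


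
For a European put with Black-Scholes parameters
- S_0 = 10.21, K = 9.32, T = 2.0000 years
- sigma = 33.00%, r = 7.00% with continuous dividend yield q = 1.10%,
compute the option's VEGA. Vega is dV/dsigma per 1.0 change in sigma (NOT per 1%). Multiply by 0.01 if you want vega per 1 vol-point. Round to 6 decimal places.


d1 = 0.6816188033; d2 = 0.2149283277
phi(d1) = 0.3162441840; exp(-qT) = 0.9782402351; exp(-rT) = 0.8693582354
Vega = S * exp(-qT) * phi(d1) * sqrt(T) = 10.2100 * 0.9782402351 * 0.3162441840 * 1.4142135624 = 4.466927

Answer: Vega = 4.466927


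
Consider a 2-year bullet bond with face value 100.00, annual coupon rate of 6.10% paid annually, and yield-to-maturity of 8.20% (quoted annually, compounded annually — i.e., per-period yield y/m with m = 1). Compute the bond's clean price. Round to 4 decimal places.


Coupon per period c = face * coupon_rate / m = 6.100000
Periods per year m = 1; per-period yield y/m = 0.082000
Number of cashflows N = 2
Cashflows (t years, CF_t, discount factor 1/(1+y/m)^(m*t), PV):
  t = 1.0000: CF_t = 6.100000, DF = 0.924214, PV = 5.637708
  t = 2.0000: CF_t = 106.100000, DF = 0.854172, PV = 90.627680
Price P = sum_t PV_t = 96.265388

Answer: Price = 96.2654


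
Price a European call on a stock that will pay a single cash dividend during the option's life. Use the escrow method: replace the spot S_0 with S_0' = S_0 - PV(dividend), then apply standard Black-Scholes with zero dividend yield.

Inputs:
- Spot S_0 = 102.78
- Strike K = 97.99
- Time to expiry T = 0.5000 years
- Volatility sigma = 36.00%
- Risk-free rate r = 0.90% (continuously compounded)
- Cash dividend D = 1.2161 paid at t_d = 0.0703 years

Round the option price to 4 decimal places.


PV(D) = D * exp(-r * t_d) = 1.2161 * 0.99936750 = 1.21533082
S_0' = S_0 - PV(D) = 102.7800 - 1.21533082 = 101.56466918
d1 = (ln(S_0'/K) + (r + sigma^2/2)*T) / (sigma*sqrt(T)) = 0.28571159
d2 = d1 - sigma*sqrt(T) = 0.03115315
exp(-rT) = 0.99551011
N(d1) = 0.61245049; N(d2) = 0.51242630
C = S_0' * N(d1) - K * exp(-rT) * N(d2) = 101.56466918 * 0.61245049 - 97.9900 * 0.99551011 * 0.51242630 = 12.2161

Answer: Price = 12.2161


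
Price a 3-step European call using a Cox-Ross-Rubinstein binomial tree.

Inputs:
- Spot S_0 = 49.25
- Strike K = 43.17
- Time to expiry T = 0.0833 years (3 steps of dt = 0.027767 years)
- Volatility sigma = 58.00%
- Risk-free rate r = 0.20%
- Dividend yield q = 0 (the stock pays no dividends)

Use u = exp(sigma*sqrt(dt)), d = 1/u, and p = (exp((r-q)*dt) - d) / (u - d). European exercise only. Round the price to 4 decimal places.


dt = T/N = 0.027767
u = exp(sigma*sqrt(dt)) = 1.101472; d = 1/u = 0.907876
p = (exp((r-q)*dt) - d) / (u - d) = 0.476144
Discount per step: exp(-r*dt) = 0.999944
Stock lattice S(k, i) with i counting down-moves:
  k=0: S(0,0) = 49.2500
  k=1: S(1,0) = 54.2475; S(1,1) = 44.7129
  k=2: S(2,0) = 59.7521; S(2,1) = 49.2500; S(2,2) = 40.5938
  k=3: S(3,0) = 65.8152; S(3,1) = 54.2475; S(3,2) = 44.7129; S(3,3) = 36.8541
Terminal payoffs V(N, i) = max(S_T - K, 0):
  V(3,0) = 22.645236; V(3,1) = 11.077489; V(3,2) = 1.542899; V(3,3) = 0.000000
Backward induction: V(k, i) = exp(-r*dt) * [p * V(k+1, i) + (1-p) * V(k+1, i+1)].
  V(2,0) = exp(-r*dt) * [p*22.645236 + (1-p)*11.077489] = 16.584479
  V(2,1) = exp(-r*dt) * [p*11.077489 + (1-p)*1.542899] = 6.082397
  V(2,2) = exp(-r*dt) * [p*1.542899 + (1-p)*0.000000] = 0.734601
  V(1,0) = exp(-r*dt) * [p*16.584479 + (1-p)*6.082397] = 11.082283
  V(1,1) = exp(-r*dt) * [p*6.082397 + (1-p)*0.734601] = 3.280739
  V(0,0) = exp(-r*dt) * [p*11.082283 + (1-p)*3.280739] = 6.995008

Answer: Price = V(0,0) = 6.9950


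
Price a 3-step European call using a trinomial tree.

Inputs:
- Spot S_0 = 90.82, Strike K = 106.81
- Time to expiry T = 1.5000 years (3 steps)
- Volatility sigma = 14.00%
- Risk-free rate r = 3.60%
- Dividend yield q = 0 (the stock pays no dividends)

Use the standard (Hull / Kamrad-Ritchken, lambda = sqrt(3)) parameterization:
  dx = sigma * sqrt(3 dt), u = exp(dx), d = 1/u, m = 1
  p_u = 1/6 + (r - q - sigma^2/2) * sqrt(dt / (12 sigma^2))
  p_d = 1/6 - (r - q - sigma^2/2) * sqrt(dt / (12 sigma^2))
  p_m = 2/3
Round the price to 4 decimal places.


dt = T/N = 0.500000; dx = sigma*sqrt(3*dt) = 0.171464
u = exp(dx) = 1.187042; d = 1/u = 0.842430
p_u = 0.204867, p_m = 0.666667, p_d = 0.128466
Discount per step: exp(-r*dt) = 0.982161
Stock lattice S(k, j) with j the centered position index:
  k=0: S(0,+0) = 90.8200
  k=1: S(1,-1) = 76.5095; S(1,+0) = 90.8200; S(1,+1) = 107.8071
  k=2: S(2,-2) = 64.4539; S(2,-1) = 76.5095; S(2,+0) = 90.8200; S(2,+1) = 107.8071; S(2,+2) = 127.9716
  k=3: S(3,-3) = 54.2980; S(3,-2) = 64.4539; S(3,-1) = 76.5095; S(3,+0) = 90.8200; S(3,+1) = 107.8071; S(3,+2) = 127.9716; S(3,+3) = 151.9076
Terminal payoffs V(N, j) = max(S_T - K, 0):
  V(3,-3) = 0.000000; V(3,-2) = 0.000000; V(3,-1) = 0.000000; V(3,+0) = 0.000000; V(3,+1) = 0.997131; V(3,+2) = 21.161565; V(3,+3) = 45.097589
Backward induction: V(k, j) = exp(-r*dt) * [p_u * V(k+1, j+1) + p_m * V(k+1, j) + p_d * V(k+1, j-1)]
  V(2,-2) = exp(-r*dt) * [p_u*0.000000 + p_m*0.000000 + p_d*0.000000] = 0.000000
  V(2,-1) = exp(-r*dt) * [p_u*0.000000 + p_m*0.000000 + p_d*0.000000] = 0.000000
  V(2,+0) = exp(-r*dt) * [p_u*0.997131 + p_m*0.000000 + p_d*0.000000] = 0.200635
  V(2,+1) = exp(-r*dt) * [p_u*21.161565 + p_m*0.997131 + p_d*0.000000] = 4.910865
  V(2,+2) = exp(-r*dt) * [p_u*45.097589 + p_m*21.161565 + p_d*0.997131] = 23.056051
  V(1,-1) = exp(-r*dt) * [p_u*0.200635 + p_m*0.000000 + p_d*0.000000] = 0.040370
  V(1,+0) = exp(-r*dt) * [p_u*4.910865 + p_m*0.200635 + p_d*0.000000] = 1.119498
  V(1,+1) = exp(-r*dt) * [p_u*23.056051 + p_m*4.910865 + p_d*0.200635] = 7.879986
  V(0,+0) = exp(-r*dt) * [p_u*7.879986 + p_m*1.119498 + p_d*0.040370] = 2.323663

Answer: Price = V(0,0) = 2.3237


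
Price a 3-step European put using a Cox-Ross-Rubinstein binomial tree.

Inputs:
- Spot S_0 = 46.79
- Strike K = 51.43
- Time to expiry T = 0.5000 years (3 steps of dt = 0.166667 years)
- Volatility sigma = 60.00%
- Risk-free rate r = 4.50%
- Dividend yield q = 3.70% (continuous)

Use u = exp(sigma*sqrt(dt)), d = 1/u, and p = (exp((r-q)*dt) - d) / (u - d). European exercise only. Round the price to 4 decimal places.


dt = T/N = 0.166667
u = exp(sigma*sqrt(dt)) = 1.277556; d = 1/u = 0.782744
p = (exp((r-q)*dt) - d) / (u - d) = 0.441764
Discount per step: exp(-r*dt) = 0.992528
Stock lattice S(k, i) with i counting down-moves:
  k=0: S(0,0) = 46.7900
  k=1: S(1,0) = 59.7769; S(1,1) = 36.6246
  k=2: S(2,0) = 76.3683; S(2,1) = 46.7900; S(2,2) = 28.6677
  k=3: S(3,0) = 97.5648; S(3,1) = 59.7769; S(3,2) = 36.6246; S(3,3) = 22.4395
Terminal payoffs V(N, i) = max(K - S_T, 0):
  V(3,0) = 0.000000; V(3,1) = 0.000000; V(3,2) = 14.805386; V(3,3) = 28.990505
Backward induction: V(k, i) = exp(-r*dt) * [p * V(k+1, i) + (1-p) * V(k+1, i+1)].
  V(2,0) = exp(-r*dt) * [p*0.000000 + (1-p)*0.000000] = 0.000000
  V(2,1) = exp(-r*dt) * [p*0.000000 + (1-p)*14.805386] = 8.203151
  V(2,2) = exp(-r*dt) * [p*14.805386 + (1-p)*28.990505] = 22.554244
  V(1,0) = exp(-r*dt) * [p*0.000000 + (1-p)*8.203151] = 4.545082
  V(1,1) = exp(-r*dt) * [p*8.203151 + (1-p)*22.554244] = 16.093301
  V(0,0) = exp(-r*dt) * [p*4.545082 + (1-p)*16.093301] = 10.909589

Answer: Price = V(0,0) = 10.9096


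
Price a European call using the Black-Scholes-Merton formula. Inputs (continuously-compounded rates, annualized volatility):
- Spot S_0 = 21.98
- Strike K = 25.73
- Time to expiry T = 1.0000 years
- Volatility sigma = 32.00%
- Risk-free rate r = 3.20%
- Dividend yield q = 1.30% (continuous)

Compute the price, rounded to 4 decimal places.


Answer: Price = 1.6216

Derivation:
d1 = (ln(S/K) + (r - q + 0.5*sigma^2) * T) / (sigma * sqrt(T)) = -0.27288962
d2 = d1 - sigma * sqrt(T) = -0.59288962
exp(-rT) = 0.96850658; exp(-qT) = 0.98708414
C = S_0 * exp(-qT) * N(d1) - K * exp(-rT) * N(d2)
N(d1) = 0.39246903; N(d2) = 0.27662751
C = 21.9800 * 0.98708414 * 0.39246903 - 25.7300 * 0.96850658 * 0.27662751 = 1.6216


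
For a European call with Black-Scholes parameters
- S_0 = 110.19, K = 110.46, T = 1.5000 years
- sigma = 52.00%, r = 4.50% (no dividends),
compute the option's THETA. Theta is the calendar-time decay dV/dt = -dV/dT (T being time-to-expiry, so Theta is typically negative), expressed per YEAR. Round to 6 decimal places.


Answer: Theta = -10.467517

Derivation:
d1 = 0.4205784629; d2 = -0.2162888702
phi(d1) = 0.3651738801; exp(-qT) = 1.0000000000; exp(-rT) = 0.9347277206
Theta = -S*exp(-qT)*phi(d1)*sigma/(2*sqrt(T)) - r*K*exp(-rT)*N(d2) + q*S*exp(-qT)*N(d1)
N(d1) = 0.6629685384; N(d2) = 0.4143812920; sqrt(T) = 1.2247448714
Term 1 = -110.1900 * 1.0000000000 * 0.3651738801 * 0.5200 / (2 * 1.2247448714) = -8.5421974852
Term 2 = -0.0450 * 110.4600 * 0.9347277206 * 0.4143812920 = -1.9253195258
Term 3 = 0 (no dividend yield, q = 0)
Theta = -8.5421974852 + (-1.9253195258) + (0.0000000000) = -10.467517


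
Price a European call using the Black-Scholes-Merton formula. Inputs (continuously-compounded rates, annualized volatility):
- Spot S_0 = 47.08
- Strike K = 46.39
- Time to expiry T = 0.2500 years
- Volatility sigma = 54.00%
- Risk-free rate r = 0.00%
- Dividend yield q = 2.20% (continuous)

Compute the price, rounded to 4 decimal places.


d1 = (ln(S/K) + (r - q + 0.5*sigma^2) * T) / (sigma * sqrt(T)) = 0.16931246
d2 = d1 - sigma * sqrt(T) = -0.10068754
exp(-rT) = 1.00000000; exp(-qT) = 0.99451510
C = S_0 * exp(-qT) * N(d1) - K * exp(-rT) * N(d2)
N(d1) = 0.56722456; N(d2) = 0.45989925
C = 47.0800 * 0.99451510 * 0.56722456 - 46.3900 * 1.00000000 * 0.45989925 = 5.2237

Answer: Price = 5.2237


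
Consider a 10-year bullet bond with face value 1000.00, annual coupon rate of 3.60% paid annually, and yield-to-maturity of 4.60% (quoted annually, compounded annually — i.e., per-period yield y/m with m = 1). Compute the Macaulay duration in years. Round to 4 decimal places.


Coupon per period c = face * coupon_rate / m = 36.000000
Periods per year m = 1; per-period yield y/m = 0.046000
Number of cashflows N = 10
Cashflows (t years, CF_t, discount factor 1/(1+y/m)^(m*t), PV):
  t = 1.0000: CF_t = 36.000000, DF = 0.956023, PV = 34.416826
  t = 2.0000: CF_t = 36.000000, DF = 0.913980, PV = 32.903275
  t = 3.0000: CF_t = 36.000000, DF = 0.873786, PV = 31.456286
  t = 4.0000: CF_t = 36.000000, DF = 0.835359, PV = 30.072931
  t = 5.0000: CF_t = 36.000000, DF = 0.798623, PV = 28.750412
  t = 6.0000: CF_t = 36.000000, DF = 0.763501, PV = 27.486054
  t = 7.0000: CF_t = 36.000000, DF = 0.729925, PV = 26.277298
  t = 8.0000: CF_t = 36.000000, DF = 0.697825, PV = 25.121700
  t = 9.0000: CF_t = 36.000000, DF = 0.667137, PV = 24.016922
  t = 10.0000: CF_t = 1036.000000, DF = 0.637798, PV = 660.758730
Price P = sum_t PV_t = 921.260435
Macaulay numerator sum_t t * PV_t:
  t * PV_t at t = 1.0000: 34.416826
  t * PV_t at t = 2.0000: 65.806551
  t * PV_t at t = 3.0000: 94.368859
  t * PV_t at t = 4.0000: 120.291725
  t * PV_t at t = 5.0000: 143.752062
  t * PV_t at t = 6.0000: 164.916323
  t * PV_t at t = 7.0000: 183.941087
  t * PV_t at t = 8.0000: 200.973600
  t * PV_t at t = 9.0000: 216.152294
  t * PV_t at t = 10.0000: 6607.587305
Macaulay duration D = (sum_t t * PV_t) / P = 7832.206632 / 921.260435 = 8.501621

Answer: Macaulay duration = 8.5016 years


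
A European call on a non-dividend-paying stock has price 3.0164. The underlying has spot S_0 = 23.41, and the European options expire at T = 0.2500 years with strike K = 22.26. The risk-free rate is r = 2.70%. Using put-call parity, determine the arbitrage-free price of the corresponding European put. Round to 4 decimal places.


Put-call parity: C - P = S_0 * exp(-qT) - K * exp(-rT).
S_0 * exp(-qT) = 23.4100 * 1.00000000 = 23.41000000
K * exp(-rT) = 22.2600 * 0.99327273 = 22.11025097
P = C - S*exp(-qT) + K*exp(-rT)
P = 3.0164 - 23.41000000 + 22.11025097 = 1.7167

Answer: Put price = 1.7167


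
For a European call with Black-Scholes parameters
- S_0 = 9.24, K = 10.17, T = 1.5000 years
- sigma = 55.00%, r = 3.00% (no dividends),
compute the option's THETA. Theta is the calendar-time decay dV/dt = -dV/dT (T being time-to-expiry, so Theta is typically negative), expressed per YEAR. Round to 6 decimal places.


Answer: Theta = -0.899105

Derivation:
d1 = 0.2612413108; d2 = -0.4123683684
phi(d1) = 0.3855586165; exp(-qT) = 1.0000000000; exp(-rT) = 0.9559974818
Theta = -S*exp(-qT)*phi(d1)*sigma/(2*sqrt(T)) - r*K*exp(-rT)*N(d2) + q*S*exp(-qT)*N(d1)
N(d1) = 0.6030467888; N(d2) = 0.3400347221; sqrt(T) = 1.2247448714
Term 1 = -9.2400 * 1.0000000000 * 0.3855586165 * 0.5500 / (2 * 1.2247448714) = -0.7999253293
Term 2 = -0.0300 * 10.1700 * 0.9559974818 * 0.3400347221 = -0.0991795703
Term 3 = 0 (no dividend yield, q = 0)
Theta = -0.7999253293 + (-0.0991795703) + (0.0000000000) = -0.899105


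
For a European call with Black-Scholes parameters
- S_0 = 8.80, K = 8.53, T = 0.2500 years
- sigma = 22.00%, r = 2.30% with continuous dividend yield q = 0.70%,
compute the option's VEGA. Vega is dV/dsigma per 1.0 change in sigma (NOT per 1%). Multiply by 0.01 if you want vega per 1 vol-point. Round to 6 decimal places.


Answer: Vega = 1.633511

Derivation:
d1 = 0.3746578180; d2 = 0.2646578180
phi(d1) = 0.3719027910; exp(-qT) = 0.9982515304; exp(-rT) = 0.9942664996
Vega = S * exp(-qT) * phi(d1) * sqrt(T) = 8.8000 * 0.9982515304 * 0.3719027910 * 0.5000000000 = 1.633511


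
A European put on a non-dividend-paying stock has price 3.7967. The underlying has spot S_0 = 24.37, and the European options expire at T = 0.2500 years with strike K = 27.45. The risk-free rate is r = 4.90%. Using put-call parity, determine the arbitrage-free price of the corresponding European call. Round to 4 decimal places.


Answer: Call price = 1.0509

Derivation:
Put-call parity: C - P = S_0 * exp(-qT) - K * exp(-rT).
S_0 * exp(-qT) = 24.3700 * 1.00000000 = 24.37000000
K * exp(-rT) = 27.4500 * 0.98782473 = 27.11578872
C = P + S*exp(-qT) - K*exp(-rT)
C = 3.7967 + 24.37000000 - 27.11578872 = 1.0509


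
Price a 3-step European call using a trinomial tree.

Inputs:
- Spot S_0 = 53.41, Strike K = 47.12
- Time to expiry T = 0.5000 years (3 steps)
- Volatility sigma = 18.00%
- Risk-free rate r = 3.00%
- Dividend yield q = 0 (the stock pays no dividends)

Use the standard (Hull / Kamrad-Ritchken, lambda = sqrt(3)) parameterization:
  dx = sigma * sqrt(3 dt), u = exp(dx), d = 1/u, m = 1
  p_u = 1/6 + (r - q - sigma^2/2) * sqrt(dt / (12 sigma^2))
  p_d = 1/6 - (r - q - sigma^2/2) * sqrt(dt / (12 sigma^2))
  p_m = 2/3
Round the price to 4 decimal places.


Answer: Price = V(0,0) = 7.3324

Derivation:
dt = T/N = 0.166667; dx = sigma*sqrt(3*dt) = 0.127279
u = exp(dx) = 1.135734; d = 1/u = 0.880488
p_u = 0.175702, p_m = 0.666667, p_d = 0.157631
Discount per step: exp(-r*dt) = 0.995012
Stock lattice S(k, j) with j the centered position index:
  k=0: S(0,+0) = 53.4100
  k=1: S(1,-1) = 47.0269; S(1,+0) = 53.4100; S(1,+1) = 60.6596
  k=2: S(2,-2) = 41.4066; S(2,-1) = 47.0269; S(2,+0) = 53.4100; S(2,+1) = 60.6596; S(2,+2) = 68.8931
  k=3: S(3,-3) = 36.4580; S(3,-2) = 41.4066; S(3,-1) = 47.0269; S(3,+0) = 53.4100; S(3,+1) = 60.6596; S(3,+2) = 68.8931; S(3,+3) = 78.2443
Terminal payoffs V(N, j) = max(S_T - K, 0):
  V(3,-3) = 0.000000; V(3,-2) = 0.000000; V(3,-1) = 0.000000; V(3,+0) = 6.290000; V(3,+1) = 13.539558; V(3,+2) = 21.773128; V(3,+3) = 31.124274
Backward induction: V(k, j) = exp(-r*dt) * [p_u * V(k+1, j+1) + p_m * V(k+1, j) + p_d * V(k+1, j-1)]
  V(2,-2) = exp(-r*dt) * [p_u*0.000000 + p_m*0.000000 + p_d*0.000000] = 0.000000
  V(2,-1) = exp(-r*dt) * [p_u*6.290000 + p_m*0.000000 + p_d*0.000000] = 1.099653
  V(2,+0) = exp(-r*dt) * [p_u*13.539558 + p_m*6.290000 + p_d*0.000000] = 6.539480
  V(2,+1) = exp(-r*dt) * [p_u*21.773128 + p_m*13.539558 + p_d*6.290000] = 13.774409
  V(2,+2) = exp(-r*dt) * [p_u*31.124274 + p_m*21.773128 + p_d*13.539558] = 22.007958
  V(1,-1) = exp(-r*dt) * [p_u*6.539480 + p_m*1.099653 + p_d*0.000000] = 1.872714
  V(1,+0) = exp(-r*dt) * [p_u*13.774409 + p_m*6.539480 + p_d*1.099653] = 6.918504
  V(1,+1) = exp(-r*dt) * [p_u*22.007958 + p_m*13.774409 + p_d*6.539480] = 14.010380
  V(0,+0) = exp(-r*dt) * [p_u*14.010380 + p_m*6.918504 + p_d*1.872714] = 7.332432


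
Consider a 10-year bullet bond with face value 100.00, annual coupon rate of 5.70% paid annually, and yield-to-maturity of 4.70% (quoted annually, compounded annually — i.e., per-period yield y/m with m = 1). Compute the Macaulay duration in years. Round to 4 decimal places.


Coupon per period c = face * coupon_rate / m = 5.700000
Periods per year m = 1; per-period yield y/m = 0.047000
Number of cashflows N = 10
Cashflows (t years, CF_t, discount factor 1/(1+y/m)^(m*t), PV):
  t = 1.0000: CF_t = 5.700000, DF = 0.955110, PV = 5.444126
  t = 2.0000: CF_t = 5.700000, DF = 0.912235, PV = 5.199738
  t = 3.0000: CF_t = 5.700000, DF = 0.871284, PV = 4.966321
  t = 4.0000: CF_t = 5.700000, DF = 0.832172, PV = 4.743382
  t = 5.0000: CF_t = 5.700000, DF = 0.794816, PV = 4.530451
  t = 6.0000: CF_t = 5.700000, DF = 0.759137, PV = 4.327078
  t = 7.0000: CF_t = 5.700000, DF = 0.725059, PV = 4.132835
  t = 8.0000: CF_t = 5.700000, DF = 0.692511, PV = 3.947312
  t = 9.0000: CF_t = 5.700000, DF = 0.661424, PV = 3.770116
  t = 10.0000: CF_t = 105.700000, DF = 0.631732, PV = 66.774120
Price P = sum_t PV_t = 107.835480
Macaulay numerator sum_t t * PV_t:
  t * PV_t at t = 1.0000: 5.444126
  t * PV_t at t = 2.0000: 10.399477
  t * PV_t at t = 3.0000: 14.898964
  t * PV_t at t = 4.0000: 18.973529
  t * PV_t at t = 5.0000: 22.652256
  t * PV_t at t = 6.0000: 25.962470
  t * PV_t at t = 7.0000: 28.929846
  t * PV_t at t = 8.0000: 31.578492
  t * PV_t at t = 9.0000: 33.931045
  t * PV_t at t = 10.0000: 667.741196
Macaulay duration D = (sum_t t * PV_t) / P = 860.511401 / 107.835480 = 7.979854

Answer: Macaulay duration = 7.9799 years


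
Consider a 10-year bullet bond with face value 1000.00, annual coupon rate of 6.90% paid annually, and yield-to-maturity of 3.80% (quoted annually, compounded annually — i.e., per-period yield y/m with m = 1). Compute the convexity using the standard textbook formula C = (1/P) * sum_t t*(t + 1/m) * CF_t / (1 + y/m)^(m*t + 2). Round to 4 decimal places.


Answer: Convexity = 72.9543

Derivation:
Coupon per period c = face * coupon_rate / m = 69.000000
Periods per year m = 1; per-period yield y/m = 0.038000
Number of cashflows N = 10
Cashflows (t years, CF_t, discount factor 1/(1+y/m)^(m*t), PV):
  t = 1.0000: CF_t = 69.000000, DF = 0.963391, PV = 66.473988
  t = 2.0000: CF_t = 69.000000, DF = 0.928122, PV = 64.040451
  t = 3.0000: CF_t = 69.000000, DF = 0.894145, PV = 61.696003
  t = 4.0000: CF_t = 69.000000, DF = 0.861411, PV = 59.437383
  t = 5.0000: CF_t = 69.000000, DF = 0.829876, PV = 57.261448
  t = 6.0000: CF_t = 69.000000, DF = 0.799495, PV = 55.165171
  t = 7.0000: CF_t = 69.000000, DF = 0.770227, PV = 53.145637
  t = 8.0000: CF_t = 69.000000, DF = 0.742030, PV = 51.200036
  t = 9.0000: CF_t = 69.000000, DF = 0.714865, PV = 49.325660
  t = 10.0000: CF_t = 1069.000000, DF = 0.688694, PV = 736.214167
Price P = sum_t PV_t = 1253.959944
Convexity numerator sum_t t*(t + 1/m) * CF_t / (1+y/m)^(m*t + 2):
  t = 1.0000: term = 123.392006
  t = 2.0000: term = 356.624296
  t = 3.0000: term = 687.137371
  t = 4.0000: term = 1103.303422
  t = 5.0000: term = 1594.369107
  t = 6.0000: term = 2150.401494
  t = 7.0000: term = 2762.236986
  t = 8.0000: term = 3421.433096
  t = 9.0000: term = 4120.222900
  t = 10.0000: term = 75162.661190
Convexity = (1/P) * sum = 91481.781868 / 1253.959944 = 72.954310


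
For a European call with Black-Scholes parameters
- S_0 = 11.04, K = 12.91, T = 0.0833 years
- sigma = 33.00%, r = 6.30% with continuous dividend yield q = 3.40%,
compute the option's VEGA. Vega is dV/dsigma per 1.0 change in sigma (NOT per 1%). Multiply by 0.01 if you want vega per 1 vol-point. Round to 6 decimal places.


d1 = -1.5699276308; d2 = -1.6651713707
phi(d1) = 0.1163357449; exp(-qT) = 0.9971718069; exp(-rT) = 0.9947658462
Vega = S * exp(-qT) * phi(d1) * sqrt(T) = 11.0400 * 0.9971718069 * 0.1163357449 * 0.2886173938 = 0.369636

Answer: Vega = 0.369636


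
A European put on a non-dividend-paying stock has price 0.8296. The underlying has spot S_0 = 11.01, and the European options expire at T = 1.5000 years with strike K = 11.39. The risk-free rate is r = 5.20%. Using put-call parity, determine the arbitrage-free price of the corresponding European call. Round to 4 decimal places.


Put-call parity: C - P = S_0 * exp(-qT) - K * exp(-rT).
S_0 * exp(-qT) = 11.0100 * 1.00000000 = 11.01000000
K * exp(-rT) = 11.3900 * 0.92496443 = 10.53534482
C = P + S*exp(-qT) - K*exp(-rT)
C = 0.8296 + 11.01000000 - 10.53534482 = 1.3043

Answer: Call price = 1.3043


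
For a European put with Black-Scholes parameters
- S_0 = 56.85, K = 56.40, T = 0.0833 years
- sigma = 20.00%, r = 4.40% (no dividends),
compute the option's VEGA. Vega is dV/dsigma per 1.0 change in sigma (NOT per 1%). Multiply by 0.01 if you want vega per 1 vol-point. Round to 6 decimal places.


Answer: Vega = 6.374890

Derivation:
d1 = 0.2300322499; d2 = 0.1723087712
phi(d1) = 0.3885257032; exp(-qT) = 1.0000000000; exp(-rT) = 0.9963415086
Vega = S * exp(-qT) * phi(d1) * sqrt(T) = 56.8500 * 1.0000000000 * 0.3885257032 * 0.2886173938 = 6.374890


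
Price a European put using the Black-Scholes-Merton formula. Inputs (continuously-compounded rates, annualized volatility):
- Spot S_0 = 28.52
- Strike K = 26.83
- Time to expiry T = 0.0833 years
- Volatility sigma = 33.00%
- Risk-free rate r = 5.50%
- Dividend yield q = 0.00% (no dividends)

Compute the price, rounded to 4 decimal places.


Answer: Price = 0.3821

Derivation:
d1 = (ln(S/K) + (r - q + 0.5*sigma^2) * T) / (sigma * sqrt(T)) = 0.73707853
d2 = d1 - sigma * sqrt(T) = 0.64183479
exp(-rT) = 0.99542898; exp(-qT) = 1.00000000
P = K * exp(-rT) * N(-d2) - S_0 * exp(-qT) * N(-d1)
N(-d1) = 0.23053730; N(-d2) = 0.26049023
P = 26.8300 * 0.99542898 * 0.26049023 - 28.5200 * 1.00000000 * 0.23053730 = 0.3821


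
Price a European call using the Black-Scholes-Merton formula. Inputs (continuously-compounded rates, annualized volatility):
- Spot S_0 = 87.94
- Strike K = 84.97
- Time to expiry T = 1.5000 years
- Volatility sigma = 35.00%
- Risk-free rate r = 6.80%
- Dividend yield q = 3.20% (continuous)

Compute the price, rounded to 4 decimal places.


Answer: Price = 17.4513

Derivation:
d1 = (ln(S/K) + (r - q + 0.5*sigma^2) * T) / (sigma * sqrt(T)) = 0.42045261
d2 = d1 - sigma * sqrt(T) = -0.00820810
exp(-rT) = 0.90302955; exp(-qT) = 0.95313379
C = S_0 * exp(-qT) * N(d1) - K * exp(-rT) * N(d2)
N(d1) = 0.66292258; N(d2) = 0.49672548
C = 87.9400 * 0.95313379 * 0.66292258 - 84.9700 * 0.90302955 * 0.49672548 = 17.4513


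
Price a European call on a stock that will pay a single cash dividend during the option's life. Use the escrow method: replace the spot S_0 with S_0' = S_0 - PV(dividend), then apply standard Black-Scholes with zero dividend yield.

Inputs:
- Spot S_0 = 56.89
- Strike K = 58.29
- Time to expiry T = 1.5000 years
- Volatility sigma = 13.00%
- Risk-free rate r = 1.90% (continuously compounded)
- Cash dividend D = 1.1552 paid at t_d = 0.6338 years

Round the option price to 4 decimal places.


Answer: Price = 3.1323

Derivation:
PV(D) = D * exp(-r * t_d) = 1.1552 * 0.98803002 = 1.14137228
S_0' = S_0 - PV(D) = 56.8900 - 1.14137228 = 55.74862772
d1 = (ln(S_0'/K) + (r + sigma^2/2)*T) / (sigma*sqrt(T)) = -0.02137184
d2 = d1 - sigma*sqrt(T) = -0.18058867
exp(-rT) = 0.97190229
N(d1) = 0.49147452; N(d2) = 0.42834522
C = S_0' * N(d1) - K * exp(-rT) * N(d2) = 55.74862772 * 0.49147452 - 58.2900 * 0.97190229 * 0.42834522 = 3.1323


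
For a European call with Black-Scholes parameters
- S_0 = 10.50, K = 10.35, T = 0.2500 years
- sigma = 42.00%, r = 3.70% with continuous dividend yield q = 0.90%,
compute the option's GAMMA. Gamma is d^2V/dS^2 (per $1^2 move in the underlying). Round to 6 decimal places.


d1 = 0.2068511307; d2 = -0.0031488693
phi(d1) = 0.3904980793; exp(-qT) = 0.9977525294; exp(-rT) = 0.9907926496
Gamma = exp(-qT) * phi(d1) / (S * sigma * sqrt(T)) = 0.9977525294 * 0.3904980793 / (10.5000 * 0.4200 * 0.5000000000) = 0.176699

Answer: Gamma = 0.176699


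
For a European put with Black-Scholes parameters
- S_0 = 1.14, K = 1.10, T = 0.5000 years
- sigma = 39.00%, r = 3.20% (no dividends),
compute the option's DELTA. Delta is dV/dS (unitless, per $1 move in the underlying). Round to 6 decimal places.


d1 = 0.3254253450; d2 = 0.0496537003
phi(d1) = 0.3783674897; exp(-qT) = 1.0000000000; exp(-rT) = 0.9841273201
N(-d1) = 0.3724295880
Delta = -exp(-qT) * N(-d1) = -1.0000000000 * 0.3724295880 = -0.372430

Answer: Delta = -0.372430


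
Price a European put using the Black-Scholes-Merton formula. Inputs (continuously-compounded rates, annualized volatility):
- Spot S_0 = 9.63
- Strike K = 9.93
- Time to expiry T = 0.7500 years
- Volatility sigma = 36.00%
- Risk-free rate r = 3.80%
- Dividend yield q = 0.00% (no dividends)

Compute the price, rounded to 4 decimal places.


d1 = (ln(S/K) + (r - q + 0.5*sigma^2) * T) / (sigma * sqrt(T)) = 0.14890103
d2 = d1 - sigma * sqrt(T) = -0.16286811
exp(-rT) = 0.97190229; exp(-qT) = 1.00000000
P = K * exp(-rT) * N(-d2) - S_0 * exp(-qT) * N(-d1)
N(-d1) = 0.44081586; N(-d2) = 0.56468886
P = 9.9300 * 0.97190229 * 0.56468886 - 9.6300 * 1.00000000 * 0.44081586 = 1.2047

Answer: Price = 1.2047


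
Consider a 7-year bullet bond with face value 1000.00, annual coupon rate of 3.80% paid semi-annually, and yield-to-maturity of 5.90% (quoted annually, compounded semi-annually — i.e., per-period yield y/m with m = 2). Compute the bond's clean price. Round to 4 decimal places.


Coupon per period c = face * coupon_rate / m = 19.000000
Periods per year m = 2; per-period yield y/m = 0.029500
Number of cashflows N = 14
Cashflows (t years, CF_t, discount factor 1/(1+y/m)^(m*t), PV):
  t = 0.5000: CF_t = 19.000000, DF = 0.971345, PV = 18.455561
  t = 1.0000: CF_t = 19.000000, DF = 0.943512, PV = 17.926723
  t = 1.5000: CF_t = 19.000000, DF = 0.916476, PV = 17.413038
  t = 2.0000: CF_t = 19.000000, DF = 0.890214, PV = 16.914073
  t = 2.5000: CF_t = 19.000000, DF = 0.864706, PV = 16.429405
  t = 3.0000: CF_t = 19.000000, DF = 0.839928, PV = 15.958626
  t = 3.5000: CF_t = 19.000000, DF = 0.815860, PV = 15.501337
  t = 4.0000: CF_t = 19.000000, DF = 0.792482, PV = 15.057151
  t = 4.5000: CF_t = 19.000000, DF = 0.769773, PV = 14.625693
  t = 5.0000: CF_t = 19.000000, DF = 0.747716, PV = 14.206598
  t = 5.5000: CF_t = 19.000000, DF = 0.726290, PV = 13.799512
  t = 6.0000: CF_t = 19.000000, DF = 0.705479, PV = 13.404092
  t = 6.5000: CF_t = 19.000000, DF = 0.685263, PV = 13.020002
  t = 7.0000: CF_t = 1019.000000, DF = 0.665627, PV = 678.274158
Price P = sum_t PV_t = 880.985967

Answer: Price = 880.9860


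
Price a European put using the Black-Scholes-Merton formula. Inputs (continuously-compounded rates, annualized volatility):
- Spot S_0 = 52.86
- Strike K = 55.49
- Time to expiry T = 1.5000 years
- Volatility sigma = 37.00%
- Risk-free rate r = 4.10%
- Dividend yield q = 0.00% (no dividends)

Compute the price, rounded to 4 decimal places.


Answer: Price = 9.0780

Derivation:
d1 = (ln(S/K) + (r - q + 0.5*sigma^2) * T) / (sigma * sqrt(T)) = 0.25514213
d2 = d1 - sigma * sqrt(T) = -0.19801347
exp(-rT) = 0.94035295; exp(-qT) = 1.00000000
P = K * exp(-rT) * N(-d2) - S_0 * exp(-qT) * N(-d1)
N(-d1) = 0.39930666; N(-d2) = 0.57848274
P = 55.4900 * 0.94035295 * 0.57848274 - 52.8600 * 1.00000000 * 0.39930666 = 9.0780


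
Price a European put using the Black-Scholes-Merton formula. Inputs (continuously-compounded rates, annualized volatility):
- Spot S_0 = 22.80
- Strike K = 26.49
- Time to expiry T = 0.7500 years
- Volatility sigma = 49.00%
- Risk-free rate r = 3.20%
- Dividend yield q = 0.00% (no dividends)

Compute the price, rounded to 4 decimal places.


Answer: Price = 5.7952

Derivation:
d1 = (ln(S/K) + (r - q + 0.5*sigma^2) * T) / (sigma * sqrt(T)) = -0.08476272
d2 = d1 - sigma * sqrt(T) = -0.50911517
exp(-rT) = 0.97628571; exp(-qT) = 1.00000000
P = K * exp(-rT) * N(-d2) - S_0 * exp(-qT) * N(-d1)
N(-d1) = 0.53377498; N(-d2) = 0.69466425
P = 26.4900 * 0.97628571 * 0.69466425 - 22.8000 * 1.00000000 * 0.53377498 = 5.7952


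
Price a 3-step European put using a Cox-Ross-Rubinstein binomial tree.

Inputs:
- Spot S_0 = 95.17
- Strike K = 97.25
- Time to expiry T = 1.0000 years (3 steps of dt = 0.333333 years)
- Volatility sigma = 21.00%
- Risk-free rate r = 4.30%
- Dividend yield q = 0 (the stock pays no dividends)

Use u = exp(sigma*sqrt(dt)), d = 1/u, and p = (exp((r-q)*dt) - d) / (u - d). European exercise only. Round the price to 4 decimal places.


dt = T/N = 0.333333
u = exp(sigma*sqrt(dt)) = 1.128900; d = 1/u = 0.885818
p = (exp((r-q)*dt) - d) / (u - d) = 0.529116
Discount per step: exp(-r*dt) = 0.985769
Stock lattice S(k, i) with i counting down-moves:
  k=0: S(0,0) = 95.1700
  k=1: S(1,0) = 107.4374; S(1,1) = 84.3033
  k=2: S(2,0) = 121.2861; S(2,1) = 95.1700; S(2,2) = 74.6774
  k=3: S(3,0) = 136.9198; S(3,1) = 107.4374; S(3,2) = 84.3033; S(3,3) = 66.1506
Terminal payoffs V(N, i) = max(K - S_T, 0):
  V(3,0) = 0.000000; V(3,1) = 0.000000; V(3,2) = 12.946683; V(3,3) = 31.099391
Backward induction: V(k, i) = exp(-r*dt) * [p * V(k+1, i) + (1-p) * V(k+1, i+1)].
  V(2,0) = exp(-r*dt) * [p*0.000000 + (1-p)*0.000000] = 0.000000
  V(2,1) = exp(-r*dt) * [p*0.000000 + (1-p)*12.946683] = 6.009629
  V(2,2) = exp(-r*dt) * [p*12.946683 + (1-p)*31.099391] = 21.188614
  V(1,0) = exp(-r*dt) * [p*0.000000 + (1-p)*6.009629] = 2.789567
  V(1,1) = exp(-r*dt) * [p*6.009629 + (1-p)*21.188614] = 12.969931
  V(0,0) = exp(-r*dt) * [p*2.789567 + (1-p)*12.969931] = 7.475419

Answer: Price = V(0,0) = 7.4754


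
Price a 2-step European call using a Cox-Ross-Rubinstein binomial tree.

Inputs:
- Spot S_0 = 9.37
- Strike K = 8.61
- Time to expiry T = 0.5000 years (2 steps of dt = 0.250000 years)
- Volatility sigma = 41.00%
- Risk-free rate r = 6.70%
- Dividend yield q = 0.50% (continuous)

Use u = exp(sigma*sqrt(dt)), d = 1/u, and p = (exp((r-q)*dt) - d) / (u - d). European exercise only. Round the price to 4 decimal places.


Answer: Price = V(0,0) = 1.6295

Derivation:
dt = T/N = 0.250000
u = exp(sigma*sqrt(dt)) = 1.227525; d = 1/u = 0.814647
p = (exp((r-q)*dt) - d) / (u - d) = 0.486763
Discount per step: exp(-r*dt) = 0.983390
Stock lattice S(k, i) with i counting down-moves:
  k=0: S(0,0) = 9.3700
  k=1: S(1,0) = 11.5019; S(1,1) = 7.6332
  k=2: S(2,0) = 14.1189; S(2,1) = 9.3700; S(2,2) = 6.2184
Terminal payoffs V(N, i) = max(S_T - K, 0):
  V(2,0) = 5.508883; V(2,1) = 0.760000; V(2,2) = 0.000000
Backward induction: V(k, i) = exp(-r*dt) * [p * V(k+1, i) + (1-p) * V(k+1, i+1)].
  V(1,0) = exp(-r*dt) * [p*5.508883 + (1-p)*0.760000] = 3.020558
  V(1,1) = exp(-r*dt) * [p*0.760000 + (1-p)*0.000000] = 0.363795
  V(0,0) = exp(-r*dt) * [p*3.020558 + (1-p)*0.363795] = 1.629484


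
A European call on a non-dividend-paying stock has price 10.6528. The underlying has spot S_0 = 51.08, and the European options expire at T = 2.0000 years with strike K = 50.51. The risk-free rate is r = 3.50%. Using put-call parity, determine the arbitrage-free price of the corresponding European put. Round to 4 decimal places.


Put-call parity: C - P = S_0 * exp(-qT) - K * exp(-rT).
S_0 * exp(-qT) = 51.0800 * 1.00000000 = 51.08000000
K * exp(-rT) = 50.5100 * 0.93239382 = 47.09521184
P = C - S*exp(-qT) + K*exp(-rT)
P = 10.6528 - 51.08000000 + 47.09521184 = 6.6680

Answer: Put price = 6.6680


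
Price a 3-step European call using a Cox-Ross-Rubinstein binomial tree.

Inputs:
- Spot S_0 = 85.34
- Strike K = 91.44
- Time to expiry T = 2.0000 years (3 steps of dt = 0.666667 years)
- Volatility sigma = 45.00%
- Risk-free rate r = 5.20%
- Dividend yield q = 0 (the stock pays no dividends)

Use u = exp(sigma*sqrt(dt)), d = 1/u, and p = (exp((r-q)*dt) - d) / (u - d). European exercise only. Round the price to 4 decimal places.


Answer: Price = V(0,0) = 23.8791

Derivation:
dt = T/N = 0.666667
u = exp(sigma*sqrt(dt)) = 1.444009; d = 1/u = 0.692516
p = (exp((r-q)*dt) - d) / (u - d) = 0.456103
Discount per step: exp(-r*dt) = 0.965927
Stock lattice S(k, i) with i counting down-moves:
  k=0: S(0,0) = 85.3400
  k=1: S(1,0) = 123.2318; S(1,1) = 59.0993
  k=2: S(2,0) = 177.9478; S(2,1) = 85.3400; S(2,2) = 40.9273
  k=3: S(3,0) = 256.9583; S(3,1) = 123.2318; S(3,2) = 59.0993; S(3,3) = 28.3428
Terminal payoffs V(N, i) = max(S_T - K, 0):
  V(3,0) = 165.518261; V(3,1) = 31.791751; V(3,2) = 0.000000; V(3,3) = 0.000000
Backward induction: V(k, i) = exp(-r*dt) * [p * V(k+1, i) + (1-p) * V(k+1, i+1)].
  V(2,0) = exp(-r*dt) * [p*165.518261 + (1-p)*31.791751] = 89.623396
  V(2,1) = exp(-r*dt) * [p*31.791751 + (1-p)*0.000000] = 14.006251
  V(2,2) = exp(-r*dt) * [p*0.000000 + (1-p)*0.000000] = 0.000000
  V(1,0) = exp(-r*dt) * [p*89.623396 + (1-p)*14.006251] = 46.843092
  V(1,1) = exp(-r*dt) * [p*14.006251 + (1-p)*0.000000] = 6.170628
  V(0,0) = exp(-r*dt) * [p*46.843092 + (1-p)*6.170628] = 23.879137


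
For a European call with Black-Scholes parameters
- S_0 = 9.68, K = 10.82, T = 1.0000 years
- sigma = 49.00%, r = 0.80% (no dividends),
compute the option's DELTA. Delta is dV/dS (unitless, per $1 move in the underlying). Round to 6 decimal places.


d1 = 0.0341135263; d2 = -0.4558864737
phi(d1) = 0.3987102168; exp(-qT) = 1.0000000000; exp(-rT) = 0.9920319148
N(d1) = 0.5136066888
Delta = exp(-qT) * N(d1) = 1.0000000000 * 0.5136066888 = 0.513607

Answer: Delta = 0.513607


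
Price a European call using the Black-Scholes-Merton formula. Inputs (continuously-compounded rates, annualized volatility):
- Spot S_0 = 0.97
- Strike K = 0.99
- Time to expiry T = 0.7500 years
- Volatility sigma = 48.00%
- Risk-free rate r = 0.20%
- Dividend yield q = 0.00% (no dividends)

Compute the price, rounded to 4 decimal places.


d1 = (ln(S/K) + (r - q + 0.5*sigma^2) * T) / (sigma * sqrt(T)) = 0.16235842
d2 = d1 - sigma * sqrt(T) = -0.25333377
exp(-rT) = 0.99850112; exp(-qT) = 1.00000000
C = S_0 * exp(-qT) * N(d1) - K * exp(-rT) * N(d2)
N(d1) = 0.56448819; N(d2) = 0.40000515
C = 0.9700 * 1.00000000 * 0.56448819 - 0.9900 * 0.99850112 * 0.40000515 = 0.1521

Answer: Price = 0.1521


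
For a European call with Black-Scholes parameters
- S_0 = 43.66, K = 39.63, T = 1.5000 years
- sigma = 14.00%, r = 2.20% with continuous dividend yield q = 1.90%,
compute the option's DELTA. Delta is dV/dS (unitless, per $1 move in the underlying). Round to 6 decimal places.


Answer: Delta = 0.729638

Derivation:
d1 = 0.6767936889; d2 = 0.5053294069
phi(d1) = 0.3172822947; exp(-qT) = 0.9719022941; exp(-rT) = 0.9675385596
N(d1) = 0.7507315685
Delta = exp(-qT) * N(d1) = 0.9719022941 * 0.7507315685 = 0.729638


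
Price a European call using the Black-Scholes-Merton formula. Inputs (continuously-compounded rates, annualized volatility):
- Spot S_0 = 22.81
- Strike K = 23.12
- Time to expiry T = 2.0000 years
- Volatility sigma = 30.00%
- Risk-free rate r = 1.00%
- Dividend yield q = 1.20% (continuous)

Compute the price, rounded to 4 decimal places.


Answer: Price = 3.5807

Derivation:
d1 = (ln(S/K) + (r - q + 0.5*sigma^2) * T) / (sigma * sqrt(T)) = 0.17088648
d2 = d1 - sigma * sqrt(T) = -0.25337759
exp(-rT) = 0.98019867; exp(-qT) = 0.97628571
C = S_0 * exp(-qT) * N(d1) - K * exp(-rT) * N(d2)
N(d1) = 0.56784349; N(d2) = 0.39998822
C = 22.8100 * 0.97628571 * 0.56784349 - 23.1200 * 0.98019867 * 0.39998822 = 3.5807


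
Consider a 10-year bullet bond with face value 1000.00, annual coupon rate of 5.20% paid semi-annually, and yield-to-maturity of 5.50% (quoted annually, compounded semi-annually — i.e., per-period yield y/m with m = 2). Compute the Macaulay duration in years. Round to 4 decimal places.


Coupon per period c = face * coupon_rate / m = 26.000000
Periods per year m = 2; per-period yield y/m = 0.027500
Number of cashflows N = 20
Cashflows (t years, CF_t, discount factor 1/(1+y/m)^(m*t), PV):
  t = 0.5000: CF_t = 26.000000, DF = 0.973236, PV = 25.304136
  t = 1.0000: CF_t = 26.000000, DF = 0.947188, PV = 24.626897
  t = 1.5000: CF_t = 26.000000, DF = 0.921838, PV = 23.967783
  t = 2.0000: CF_t = 26.000000, DF = 0.897166, PV = 23.326309
  t = 2.5000: CF_t = 26.000000, DF = 0.873154, PV = 22.702004
  t = 3.0000: CF_t = 26.000000, DF = 0.849785, PV = 22.094408
  t = 3.5000: CF_t = 26.000000, DF = 0.827041, PV = 21.503073
  t = 4.0000: CF_t = 26.000000, DF = 0.804906, PV = 20.927565
  t = 4.5000: CF_t = 26.000000, DF = 0.783364, PV = 20.367460
  t = 5.0000: CF_t = 26.000000, DF = 0.762398, PV = 19.822346
  t = 5.5000: CF_t = 26.000000, DF = 0.741993, PV = 19.291820
  t = 6.0000: CF_t = 26.000000, DF = 0.722134, PV = 18.775494
  t = 6.5000: CF_t = 26.000000, DF = 0.702807, PV = 18.272987
  t = 7.0000: CF_t = 26.000000, DF = 0.683997, PV = 17.783929
  t = 7.5000: CF_t = 26.000000, DF = 0.665691, PV = 17.307960
  t = 8.0000: CF_t = 26.000000, DF = 0.647874, PV = 16.844730
  t = 8.5000: CF_t = 26.000000, DF = 0.630535, PV = 16.393898
  t = 9.0000: CF_t = 26.000000, DF = 0.613659, PV = 15.955132
  t = 9.5000: CF_t = 26.000000, DF = 0.597235, PV = 15.528109
  t = 10.0000: CF_t = 1026.000000, DF = 0.581251, PV = 596.363081
Price P = sum_t PV_t = 977.159122
Macaulay numerator sum_t t * PV_t:
  t * PV_t at t = 0.5000: 12.652068
  t * PV_t at t = 1.0000: 24.626897
  t * PV_t at t = 1.5000: 35.951674
  t * PV_t at t = 2.0000: 46.652618
  t * PV_t at t = 2.5000: 56.755010
  t * PV_t at t = 3.0000: 66.283223
  t * PV_t at t = 3.5000: 75.260756
  t * PV_t at t = 4.0000: 83.710261
  t * PV_t at t = 4.5000: 91.653570
  t * PV_t at t = 5.0000: 99.111728
  t * PV_t at t = 5.5000: 106.105013
  t * PV_t at t = 6.0000: 112.652966
  t * PV_t at t = 6.5000: 118.774417
  t * PV_t at t = 7.0000: 124.487504
  t * PV_t at t = 7.5000: 129.809702
  t * PV_t at t = 8.0000: 134.757842
  t * PV_t at t = 8.5000: 139.348133
  t * PV_t at t = 9.0000: 143.596187
  t * PV_t at t = 9.5000: 147.517034
  t * PV_t at t = 10.0000: 5963.630810
Macaulay duration D = (sum_t t * PV_t) / P = 7713.337414 / 977.159122 = 7.893635

Answer: Macaulay duration = 7.8936 years
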